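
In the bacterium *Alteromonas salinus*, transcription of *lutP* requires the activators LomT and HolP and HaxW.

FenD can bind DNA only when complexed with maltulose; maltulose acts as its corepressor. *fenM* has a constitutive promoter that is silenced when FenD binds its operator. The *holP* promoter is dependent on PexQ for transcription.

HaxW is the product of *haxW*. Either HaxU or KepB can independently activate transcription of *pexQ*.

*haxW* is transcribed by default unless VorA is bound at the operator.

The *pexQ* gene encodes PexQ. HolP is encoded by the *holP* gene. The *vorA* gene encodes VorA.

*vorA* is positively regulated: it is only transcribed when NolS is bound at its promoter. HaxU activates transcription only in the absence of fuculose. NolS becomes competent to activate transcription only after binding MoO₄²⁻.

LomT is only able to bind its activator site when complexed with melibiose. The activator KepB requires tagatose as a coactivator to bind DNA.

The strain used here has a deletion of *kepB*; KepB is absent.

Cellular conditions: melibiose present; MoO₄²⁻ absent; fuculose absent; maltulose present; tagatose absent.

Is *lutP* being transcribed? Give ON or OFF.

Melibiose is present, so LomT is active.
Fuculose is absent, so HaxU is active.
KepB is non-functional in this strain, so it has no effect.
Activator HaxU is present, so *pexQ* is transcribed.
So PexQ is produced and active.
No repressor is bound and PexQ is active, so *holP* is transcribed.
So HolP is produced and active.
MoO₄²⁻ is absent, so NolS is inactive.
Required activator NolS is absent, so *vorA* is not transcribed.
So VorA is not produced.
With no repressor bound, *haxW* is transcribed.
So HaxW is produced and active.
No repressor is bound and LomT and HolP and HaxW are active, so *lutP* is transcribed.

ON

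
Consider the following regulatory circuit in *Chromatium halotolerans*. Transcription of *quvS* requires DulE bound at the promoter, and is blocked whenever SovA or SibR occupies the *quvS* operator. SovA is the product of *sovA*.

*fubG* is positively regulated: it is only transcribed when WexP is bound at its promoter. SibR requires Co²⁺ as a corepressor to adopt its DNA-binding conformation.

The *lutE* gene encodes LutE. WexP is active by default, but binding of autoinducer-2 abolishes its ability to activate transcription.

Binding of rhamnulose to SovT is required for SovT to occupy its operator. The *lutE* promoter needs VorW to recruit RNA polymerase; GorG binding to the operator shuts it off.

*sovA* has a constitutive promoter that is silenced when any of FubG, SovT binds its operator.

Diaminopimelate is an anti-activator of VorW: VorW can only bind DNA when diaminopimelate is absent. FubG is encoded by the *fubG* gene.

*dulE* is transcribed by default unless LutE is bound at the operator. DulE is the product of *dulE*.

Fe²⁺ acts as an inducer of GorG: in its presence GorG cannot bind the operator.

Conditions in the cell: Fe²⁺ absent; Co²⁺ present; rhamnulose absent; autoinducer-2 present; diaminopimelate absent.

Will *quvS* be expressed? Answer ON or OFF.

OFF

Fe²⁺ is absent, so GorG is active.
Diaminopimelate is absent, so VorW is active.
With repressor GorG bound, *lutE* is not transcribed.
So LutE is not produced.
With no repressor bound, *dulE* is transcribed.
So DulE is produced and active.
Autoinducer-2 is present, so WexP is inactive.
Required activator WexP is absent, so *fubG* is not transcribed.
So FubG is not produced.
Rhamnulose is absent, so SovT is inactive.
With no repressor bound, *sovA* is transcribed.
So SovA is produced and active.
Co²⁺ is present, so SibR is active.
With repressor SovA bound, *quvS* is not transcribed.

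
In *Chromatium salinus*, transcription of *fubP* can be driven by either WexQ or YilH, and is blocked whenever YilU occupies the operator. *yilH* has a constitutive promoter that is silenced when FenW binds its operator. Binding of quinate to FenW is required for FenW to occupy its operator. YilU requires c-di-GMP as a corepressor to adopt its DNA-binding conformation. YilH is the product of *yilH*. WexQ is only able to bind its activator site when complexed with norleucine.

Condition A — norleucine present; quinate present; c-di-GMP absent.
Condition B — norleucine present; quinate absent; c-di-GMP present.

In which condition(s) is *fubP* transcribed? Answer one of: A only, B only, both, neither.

Condition A:
Norleucine is present, so WexQ is active.
Quinate is present, so FenW is active.
With repressor FenW bound, *yilH* is not transcribed.
So YilH is not produced.
c-di-GMP is absent, so YilU is inactive.
Activator WexQ is present, so *fubP* is transcribed.
→ *fubP* is ON in A.
Condition B:
Norleucine is present, so WexQ is active.
Quinate is absent, so FenW is inactive.
With no repressor bound, *yilH* is transcribed.
So YilH is produced and active.
c-di-GMP is present, so YilU is active.
With repressor YilU bound, *fubP* is not transcribed.
→ *fubP* is OFF in B.

A only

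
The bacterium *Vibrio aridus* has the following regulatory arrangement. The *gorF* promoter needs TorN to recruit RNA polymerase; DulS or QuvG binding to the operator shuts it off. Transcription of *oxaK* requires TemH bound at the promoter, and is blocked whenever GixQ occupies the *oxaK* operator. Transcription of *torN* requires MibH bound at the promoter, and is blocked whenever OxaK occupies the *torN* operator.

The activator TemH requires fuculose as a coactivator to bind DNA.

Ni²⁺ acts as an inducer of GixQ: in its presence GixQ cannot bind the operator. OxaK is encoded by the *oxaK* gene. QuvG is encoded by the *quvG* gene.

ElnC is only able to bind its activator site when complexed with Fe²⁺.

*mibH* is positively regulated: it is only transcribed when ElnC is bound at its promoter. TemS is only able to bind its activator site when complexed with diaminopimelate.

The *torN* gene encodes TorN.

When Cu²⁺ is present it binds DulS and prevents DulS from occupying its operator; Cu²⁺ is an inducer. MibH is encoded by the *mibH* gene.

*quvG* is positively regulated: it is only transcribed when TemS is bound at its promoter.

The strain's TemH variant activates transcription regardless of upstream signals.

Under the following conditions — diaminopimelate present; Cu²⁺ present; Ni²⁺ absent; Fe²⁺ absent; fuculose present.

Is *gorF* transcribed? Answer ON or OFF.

OFF

Cu²⁺ is present, so DulS is inactive.
Diaminopimelate is present, so TemS is active.
No repressor is bound and TemS is active, so *quvG* is transcribed.
So QuvG is produced and active.
TemH is constitutively active in this strain.
Ni²⁺ is absent, so GixQ is active.
With repressor GixQ bound, *oxaK* is not transcribed.
So OxaK is not produced.
Fe²⁺ is absent, so ElnC is inactive.
Required activator ElnC is absent, so *mibH* is not transcribed.
So MibH is not produced.
Required activator MibH is absent, so *torN* is not transcribed.
So TorN is not produced.
With repressor QuvG bound, *gorF* is not transcribed.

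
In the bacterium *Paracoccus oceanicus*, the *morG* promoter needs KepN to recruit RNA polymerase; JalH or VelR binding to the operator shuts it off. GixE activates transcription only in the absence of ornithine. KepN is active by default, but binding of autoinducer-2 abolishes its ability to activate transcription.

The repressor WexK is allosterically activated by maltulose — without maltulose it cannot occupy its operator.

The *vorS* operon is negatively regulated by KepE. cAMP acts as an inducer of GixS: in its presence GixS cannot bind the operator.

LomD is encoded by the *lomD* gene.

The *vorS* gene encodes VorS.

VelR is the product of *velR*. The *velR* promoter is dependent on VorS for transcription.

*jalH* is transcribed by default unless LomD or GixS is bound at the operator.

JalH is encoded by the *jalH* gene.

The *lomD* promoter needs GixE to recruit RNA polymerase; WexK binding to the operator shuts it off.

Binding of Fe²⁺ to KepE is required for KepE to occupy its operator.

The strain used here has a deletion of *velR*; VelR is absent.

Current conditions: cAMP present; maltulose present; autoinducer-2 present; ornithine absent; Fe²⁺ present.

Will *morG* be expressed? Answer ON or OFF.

Maltulose is present, so WexK is active.
Ornithine is absent, so GixE is active.
With repressor WexK bound, *lomD* is not transcribed.
So LomD is not produced.
cAMP is present, so GixS is inactive.
With no repressor bound, *jalH* is transcribed.
So JalH is produced and active.
VelR is non-functional in this strain, so it has no effect.
Autoinducer-2 is present, so KepN is inactive.
With repressor JalH bound, *morG* is not transcribed.

OFF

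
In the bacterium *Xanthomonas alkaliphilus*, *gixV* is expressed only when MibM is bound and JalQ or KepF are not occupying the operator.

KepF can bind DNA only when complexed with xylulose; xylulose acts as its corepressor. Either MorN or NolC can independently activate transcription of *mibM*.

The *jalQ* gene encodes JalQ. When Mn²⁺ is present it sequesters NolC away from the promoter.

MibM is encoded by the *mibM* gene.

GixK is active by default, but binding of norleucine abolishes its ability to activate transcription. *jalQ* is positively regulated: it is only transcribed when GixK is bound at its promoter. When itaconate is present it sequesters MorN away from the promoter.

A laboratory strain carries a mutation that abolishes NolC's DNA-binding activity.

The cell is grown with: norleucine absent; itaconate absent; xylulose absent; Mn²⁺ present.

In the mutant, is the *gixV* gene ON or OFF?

OFF

Norleucine is absent, so GixK is active.
No repressor is bound and GixK is active, so *jalQ* is transcribed.
So JalQ is produced and active.
Xylulose is absent, so KepF is inactive.
Itaconate is absent, so MorN is active.
NolC is non-functional in this strain, so it has no effect.
Activator MorN is present, so *mibM* is transcribed.
So MibM is produced and active.
With repressor JalQ bound, *gixV* is not transcribed.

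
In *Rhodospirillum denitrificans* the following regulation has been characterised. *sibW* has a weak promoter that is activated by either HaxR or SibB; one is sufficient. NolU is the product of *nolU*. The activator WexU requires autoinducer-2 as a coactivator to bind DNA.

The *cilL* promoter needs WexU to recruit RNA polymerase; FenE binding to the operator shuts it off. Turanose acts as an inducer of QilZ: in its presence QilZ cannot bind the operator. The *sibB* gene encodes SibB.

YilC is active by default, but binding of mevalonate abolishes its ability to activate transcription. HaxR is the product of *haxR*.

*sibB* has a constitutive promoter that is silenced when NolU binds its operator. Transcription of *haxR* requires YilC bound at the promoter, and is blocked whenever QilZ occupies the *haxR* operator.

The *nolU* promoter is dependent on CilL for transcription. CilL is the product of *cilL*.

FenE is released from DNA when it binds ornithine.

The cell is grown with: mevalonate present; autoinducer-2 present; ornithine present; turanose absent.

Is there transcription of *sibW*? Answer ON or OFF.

Mevalonate is present, so YilC is inactive.
Turanose is absent, so QilZ is active.
With repressor QilZ bound, *haxR* is not transcribed.
So HaxR is not produced.
Ornithine is present, so FenE is inactive.
Autoinducer-2 is present, so WexU is active.
No repressor is bound and WexU is active, so *cilL* is transcribed.
So CilL is produced and active.
No repressor is bound and CilL is active, so *nolU* is transcribed.
So NolU is produced and active.
With repressor NolU bound, *sibB* is not transcribed.
So SibB is not produced.
No activator is available at the *sibW* promoter, so *sibW* is not transcribed.

OFF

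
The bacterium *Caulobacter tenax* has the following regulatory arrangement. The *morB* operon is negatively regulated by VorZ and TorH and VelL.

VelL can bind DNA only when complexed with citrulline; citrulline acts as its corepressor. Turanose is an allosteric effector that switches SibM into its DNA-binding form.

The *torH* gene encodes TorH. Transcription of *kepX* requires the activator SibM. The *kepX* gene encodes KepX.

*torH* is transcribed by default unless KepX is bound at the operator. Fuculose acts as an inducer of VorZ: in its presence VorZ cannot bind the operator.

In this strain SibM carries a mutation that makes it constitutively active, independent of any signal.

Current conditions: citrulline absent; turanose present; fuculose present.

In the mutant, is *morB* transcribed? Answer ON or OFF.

ON

Fuculose is present, so VorZ is inactive.
SibM is constitutively active in this strain.
No repressor is bound and SibM is active, so *kepX* is transcribed.
So KepX is produced and active.
With repressor KepX bound, *torH* is not transcribed.
So TorH is not produced.
Citrulline is absent, so VelL is inactive.
With no repressor bound, *morB* is transcribed.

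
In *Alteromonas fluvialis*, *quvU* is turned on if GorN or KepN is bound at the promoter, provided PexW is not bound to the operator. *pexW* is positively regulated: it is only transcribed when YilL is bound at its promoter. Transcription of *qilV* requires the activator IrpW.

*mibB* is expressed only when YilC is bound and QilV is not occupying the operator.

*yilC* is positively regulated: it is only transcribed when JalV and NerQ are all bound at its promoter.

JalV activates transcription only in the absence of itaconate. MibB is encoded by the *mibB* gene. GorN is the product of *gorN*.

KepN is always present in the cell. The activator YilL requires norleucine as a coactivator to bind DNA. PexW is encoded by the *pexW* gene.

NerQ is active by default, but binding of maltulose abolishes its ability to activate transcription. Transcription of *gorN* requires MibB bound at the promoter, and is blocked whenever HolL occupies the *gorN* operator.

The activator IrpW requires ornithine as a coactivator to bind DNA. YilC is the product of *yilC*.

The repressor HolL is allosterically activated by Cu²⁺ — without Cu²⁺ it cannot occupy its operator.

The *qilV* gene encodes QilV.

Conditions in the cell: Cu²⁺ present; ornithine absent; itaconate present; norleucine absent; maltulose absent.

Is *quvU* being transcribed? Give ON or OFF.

ON

Cu²⁺ is present, so HolL is active.
Ornithine is absent, so IrpW is inactive.
Required activator IrpW is absent, so *qilV* is not transcribed.
So QilV is not produced.
Itaconate is present, so JalV is inactive.
Maltulose is absent, so NerQ is active.
Required activator JalV is absent, so *yilC* is not transcribed.
So YilC is not produced.
Required activator YilC is absent, so *mibB* is not transcribed.
So MibB is not produced.
With repressor HolL bound, *gorN* is not transcribed.
So GorN is not produced.
Norleucine is absent, so YilL is inactive.
Required activator YilL is absent, so *pexW* is not transcribed.
So PexW is not produced.
KepN is produced constitutively and is active.
Activator KepN is present, so *quvU* is transcribed.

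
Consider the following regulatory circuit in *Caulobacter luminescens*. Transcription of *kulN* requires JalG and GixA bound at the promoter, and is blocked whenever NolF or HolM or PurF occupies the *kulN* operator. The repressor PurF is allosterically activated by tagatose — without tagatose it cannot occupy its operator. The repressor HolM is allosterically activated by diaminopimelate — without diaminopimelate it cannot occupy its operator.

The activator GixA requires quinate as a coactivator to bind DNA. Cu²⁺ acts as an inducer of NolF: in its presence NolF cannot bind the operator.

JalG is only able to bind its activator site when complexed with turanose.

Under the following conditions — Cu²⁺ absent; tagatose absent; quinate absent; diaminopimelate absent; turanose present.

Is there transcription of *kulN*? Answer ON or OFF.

OFF

Cu²⁺ is absent, so NolF is active.
Diaminopimelate is absent, so HolM is inactive.
Tagatose is absent, so PurF is inactive.
Turanose is present, so JalG is active.
Quinate is absent, so GixA is inactive.
With repressor NolF bound, *kulN* is not transcribed.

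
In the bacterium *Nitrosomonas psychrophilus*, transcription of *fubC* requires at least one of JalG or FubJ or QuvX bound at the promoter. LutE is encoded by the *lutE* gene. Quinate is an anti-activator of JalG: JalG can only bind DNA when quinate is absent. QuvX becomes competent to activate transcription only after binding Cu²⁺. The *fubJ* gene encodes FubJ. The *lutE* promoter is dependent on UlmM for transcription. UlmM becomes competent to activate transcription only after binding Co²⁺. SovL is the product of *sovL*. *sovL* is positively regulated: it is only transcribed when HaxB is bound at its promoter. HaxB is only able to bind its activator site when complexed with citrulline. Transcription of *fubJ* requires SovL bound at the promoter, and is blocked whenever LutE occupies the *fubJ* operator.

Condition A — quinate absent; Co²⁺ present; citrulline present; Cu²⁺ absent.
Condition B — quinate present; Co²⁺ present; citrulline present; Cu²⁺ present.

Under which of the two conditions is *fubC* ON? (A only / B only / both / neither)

both

Condition A:
Quinate is absent, so JalG is active.
Co²⁺ is present, so UlmM is active.
No repressor is bound and UlmM is active, so *lutE* is transcribed.
So LutE is produced and active.
Citrulline is present, so HaxB is active.
No repressor is bound and HaxB is active, so *sovL* is transcribed.
So SovL is produced and active.
With repressor LutE bound, *fubJ* is not transcribed.
So FubJ is not produced.
Cu²⁺ is absent, so QuvX is inactive.
Activator JalG is present, so *fubC* is transcribed.
→ *fubC* is ON in A.
Condition B:
Quinate is present, so JalG is inactive.
Co²⁺ is present, so UlmM is active.
No repressor is bound and UlmM is active, so *lutE* is transcribed.
So LutE is produced and active.
Citrulline is present, so HaxB is active.
No repressor is bound and HaxB is active, so *sovL* is transcribed.
So SovL is produced and active.
With repressor LutE bound, *fubJ* is not transcribed.
So FubJ is not produced.
Cu²⁺ is present, so QuvX is active.
Activator QuvX is present, so *fubC* is transcribed.
→ *fubC* is ON in B.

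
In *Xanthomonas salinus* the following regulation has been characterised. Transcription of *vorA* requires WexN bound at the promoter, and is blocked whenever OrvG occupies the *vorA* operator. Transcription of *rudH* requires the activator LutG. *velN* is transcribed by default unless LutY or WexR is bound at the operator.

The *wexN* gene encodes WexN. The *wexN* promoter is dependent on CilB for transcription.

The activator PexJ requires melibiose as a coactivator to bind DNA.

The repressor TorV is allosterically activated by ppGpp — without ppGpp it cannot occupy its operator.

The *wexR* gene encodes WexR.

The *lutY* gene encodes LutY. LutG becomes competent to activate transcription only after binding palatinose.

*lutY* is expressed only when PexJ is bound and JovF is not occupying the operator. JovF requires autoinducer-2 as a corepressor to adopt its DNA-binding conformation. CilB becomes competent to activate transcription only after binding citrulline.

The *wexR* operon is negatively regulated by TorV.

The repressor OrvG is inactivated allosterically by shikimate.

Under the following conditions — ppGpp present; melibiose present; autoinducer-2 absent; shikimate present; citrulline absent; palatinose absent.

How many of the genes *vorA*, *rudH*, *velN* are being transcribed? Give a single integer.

Shikimate is present, so OrvG is inactive.
Citrulline is absent, so CilB is inactive.
Required activator CilB is absent, so *wexN* is not transcribed.
So WexN is not produced.
Required activator WexN is absent, so *vorA* is not transcribed.
→ *vorA* is OFF.
Palatinose is absent, so LutG is inactive.
Required activator LutG is absent, so *rudH* is not transcribed.
→ *rudH* is OFF.
Autoinducer-2 is absent, so JovF is inactive.
Melibiose is present, so PexJ is active.
No repressor is bound and PexJ is active, so *lutY* is transcribed.
So LutY is produced and active.
ppGpp is present, so TorV is active.
With repressor TorV bound, *wexR* is not transcribed.
So WexR is not produced.
With repressor LutY bound, *velN* is not transcribed.
→ *velN* is OFF.
0 of the 3 genes are transcribed.

0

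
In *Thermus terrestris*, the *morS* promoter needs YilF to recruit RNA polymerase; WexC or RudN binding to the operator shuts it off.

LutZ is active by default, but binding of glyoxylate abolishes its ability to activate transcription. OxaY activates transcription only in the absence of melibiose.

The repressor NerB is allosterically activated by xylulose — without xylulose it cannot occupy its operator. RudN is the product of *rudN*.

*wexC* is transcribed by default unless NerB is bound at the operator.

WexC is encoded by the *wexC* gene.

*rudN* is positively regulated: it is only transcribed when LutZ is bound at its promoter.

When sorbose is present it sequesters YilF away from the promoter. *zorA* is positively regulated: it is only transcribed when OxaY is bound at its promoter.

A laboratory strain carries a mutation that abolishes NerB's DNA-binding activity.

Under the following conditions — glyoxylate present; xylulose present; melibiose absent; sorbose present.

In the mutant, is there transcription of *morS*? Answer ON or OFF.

OFF

Sorbose is present, so YilF is inactive.
NerB is non-functional in this strain, so it has no effect.
With no repressor bound, *wexC* is transcribed.
So WexC is produced and active.
Glyoxylate is present, so LutZ is inactive.
Required activator LutZ is absent, so *rudN* is not transcribed.
So RudN is not produced.
With repressor WexC bound, *morS* is not transcribed.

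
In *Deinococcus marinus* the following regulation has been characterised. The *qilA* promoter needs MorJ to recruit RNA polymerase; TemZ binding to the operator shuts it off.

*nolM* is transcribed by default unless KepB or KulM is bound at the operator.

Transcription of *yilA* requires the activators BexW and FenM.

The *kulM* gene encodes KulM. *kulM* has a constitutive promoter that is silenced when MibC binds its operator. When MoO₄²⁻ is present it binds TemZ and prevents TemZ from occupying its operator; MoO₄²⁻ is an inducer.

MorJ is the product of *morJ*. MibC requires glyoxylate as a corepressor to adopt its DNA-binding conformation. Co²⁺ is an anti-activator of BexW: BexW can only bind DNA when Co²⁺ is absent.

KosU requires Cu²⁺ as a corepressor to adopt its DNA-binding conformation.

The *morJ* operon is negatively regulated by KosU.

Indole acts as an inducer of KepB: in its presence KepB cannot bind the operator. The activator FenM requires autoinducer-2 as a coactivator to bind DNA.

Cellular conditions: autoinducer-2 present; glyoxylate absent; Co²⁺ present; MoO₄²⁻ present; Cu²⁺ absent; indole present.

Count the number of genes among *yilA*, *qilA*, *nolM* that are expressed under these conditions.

1

Co²⁺ is present, so BexW is inactive.
Autoinducer-2 is present, so FenM is active.
Required activator BexW is absent, so *yilA* is not transcribed.
→ *yilA* is OFF.
Cu²⁺ is absent, so KosU is inactive.
With no repressor bound, *morJ* is transcribed.
So MorJ is produced and active.
MoO₄²⁻ is present, so TemZ is inactive.
No repressor is bound and MorJ is active, so *qilA* is transcribed.
→ *qilA* is ON.
Indole is present, so KepB is inactive.
Glyoxylate is absent, so MibC is inactive.
With no repressor bound, *kulM* is transcribed.
So KulM is produced and active.
With repressor KulM bound, *nolM* is not transcribed.
→ *nolM* is OFF.
1 of the 3 genes is transcribed.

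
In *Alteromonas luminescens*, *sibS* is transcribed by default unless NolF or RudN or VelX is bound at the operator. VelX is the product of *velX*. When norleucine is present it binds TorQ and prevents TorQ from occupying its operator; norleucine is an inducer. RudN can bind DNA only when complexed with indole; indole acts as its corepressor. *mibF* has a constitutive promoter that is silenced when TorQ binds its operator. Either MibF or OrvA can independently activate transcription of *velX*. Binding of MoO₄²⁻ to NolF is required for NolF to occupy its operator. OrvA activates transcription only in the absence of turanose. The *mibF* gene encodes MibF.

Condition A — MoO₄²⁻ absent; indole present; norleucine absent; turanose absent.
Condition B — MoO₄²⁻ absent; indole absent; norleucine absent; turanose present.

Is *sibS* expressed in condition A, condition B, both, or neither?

B only

Condition A:
MoO₄²⁻ is absent, so NolF is inactive.
Indole is present, so RudN is active.
Norleucine is absent, so TorQ is active.
With repressor TorQ bound, *mibF* is not transcribed.
So MibF is not produced.
Turanose is absent, so OrvA is active.
Activator OrvA is present, so *velX* is transcribed.
So VelX is produced and active.
With repressor RudN bound, *sibS* is not transcribed.
→ *sibS* is OFF in A.
Condition B:
MoO₄²⁻ is absent, so NolF is inactive.
Indole is absent, so RudN is inactive.
Norleucine is absent, so TorQ is active.
With repressor TorQ bound, *mibF* is not transcribed.
So MibF is not produced.
Turanose is present, so OrvA is inactive.
No activator is available at the *velX* promoter, so *velX* is not transcribed.
So VelX is not produced.
With no repressor bound, *sibS* is transcribed.
→ *sibS* is ON in B.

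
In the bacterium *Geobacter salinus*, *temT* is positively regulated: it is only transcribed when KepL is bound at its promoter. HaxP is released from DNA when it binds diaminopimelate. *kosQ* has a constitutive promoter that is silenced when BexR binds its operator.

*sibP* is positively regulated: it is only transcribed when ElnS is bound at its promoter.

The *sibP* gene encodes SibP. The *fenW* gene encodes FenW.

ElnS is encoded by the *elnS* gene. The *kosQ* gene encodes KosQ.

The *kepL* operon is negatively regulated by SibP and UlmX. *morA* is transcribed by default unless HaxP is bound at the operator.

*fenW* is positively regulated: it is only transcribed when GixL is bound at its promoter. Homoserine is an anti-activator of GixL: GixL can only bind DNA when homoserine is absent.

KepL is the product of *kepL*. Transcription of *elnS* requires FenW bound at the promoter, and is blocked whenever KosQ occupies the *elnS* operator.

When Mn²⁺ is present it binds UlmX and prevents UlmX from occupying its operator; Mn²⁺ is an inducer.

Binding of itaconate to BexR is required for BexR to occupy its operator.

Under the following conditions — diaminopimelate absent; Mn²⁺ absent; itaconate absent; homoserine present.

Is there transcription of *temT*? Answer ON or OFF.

OFF

Homoserine is present, so GixL is inactive.
Required activator GixL is absent, so *fenW* is not transcribed.
So FenW is not produced.
Itaconate is absent, so BexR is inactive.
With no repressor bound, *kosQ* is transcribed.
So KosQ is produced and active.
With repressor KosQ bound, *elnS* is not transcribed.
So ElnS is not produced.
Required activator ElnS is absent, so *sibP* is not transcribed.
So SibP is not produced.
Mn²⁺ is absent, so UlmX is active.
With repressor UlmX bound, *kepL* is not transcribed.
So KepL is not produced.
Required activator KepL is absent, so *temT* is not transcribed.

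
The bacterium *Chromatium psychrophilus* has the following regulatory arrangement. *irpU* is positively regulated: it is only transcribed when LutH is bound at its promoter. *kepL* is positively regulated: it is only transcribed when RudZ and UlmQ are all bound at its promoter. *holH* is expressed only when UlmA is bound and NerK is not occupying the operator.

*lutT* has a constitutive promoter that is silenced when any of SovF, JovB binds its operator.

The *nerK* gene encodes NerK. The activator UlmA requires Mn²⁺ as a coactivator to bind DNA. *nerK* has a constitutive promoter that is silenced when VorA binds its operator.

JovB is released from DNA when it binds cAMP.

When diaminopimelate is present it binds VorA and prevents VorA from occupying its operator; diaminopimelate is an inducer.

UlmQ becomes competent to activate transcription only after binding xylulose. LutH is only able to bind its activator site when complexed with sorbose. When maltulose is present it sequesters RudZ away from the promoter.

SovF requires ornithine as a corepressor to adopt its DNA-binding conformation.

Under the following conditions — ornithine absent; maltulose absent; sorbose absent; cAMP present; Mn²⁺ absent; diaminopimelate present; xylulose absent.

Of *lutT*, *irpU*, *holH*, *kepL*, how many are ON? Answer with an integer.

1

Ornithine is absent, so SovF is inactive.
cAMP is present, so JovB is inactive.
With no repressor bound, *lutT* is transcribed.
→ *lutT* is ON.
Sorbose is absent, so LutH is inactive.
Required activator LutH is absent, so *irpU* is not transcribed.
→ *irpU* is OFF.
Mn²⁺ is absent, so UlmA is inactive.
Diaminopimelate is present, so VorA is inactive.
With no repressor bound, *nerK* is transcribed.
So NerK is produced and active.
With repressor NerK bound, *holH* is not transcribed.
→ *holH* is OFF.
Maltulose is absent, so RudZ is active.
Xylulose is absent, so UlmQ is inactive.
Required activator UlmQ is absent, so *kepL* is not transcribed.
→ *kepL* is OFF.
1 of the 4 genes is transcribed.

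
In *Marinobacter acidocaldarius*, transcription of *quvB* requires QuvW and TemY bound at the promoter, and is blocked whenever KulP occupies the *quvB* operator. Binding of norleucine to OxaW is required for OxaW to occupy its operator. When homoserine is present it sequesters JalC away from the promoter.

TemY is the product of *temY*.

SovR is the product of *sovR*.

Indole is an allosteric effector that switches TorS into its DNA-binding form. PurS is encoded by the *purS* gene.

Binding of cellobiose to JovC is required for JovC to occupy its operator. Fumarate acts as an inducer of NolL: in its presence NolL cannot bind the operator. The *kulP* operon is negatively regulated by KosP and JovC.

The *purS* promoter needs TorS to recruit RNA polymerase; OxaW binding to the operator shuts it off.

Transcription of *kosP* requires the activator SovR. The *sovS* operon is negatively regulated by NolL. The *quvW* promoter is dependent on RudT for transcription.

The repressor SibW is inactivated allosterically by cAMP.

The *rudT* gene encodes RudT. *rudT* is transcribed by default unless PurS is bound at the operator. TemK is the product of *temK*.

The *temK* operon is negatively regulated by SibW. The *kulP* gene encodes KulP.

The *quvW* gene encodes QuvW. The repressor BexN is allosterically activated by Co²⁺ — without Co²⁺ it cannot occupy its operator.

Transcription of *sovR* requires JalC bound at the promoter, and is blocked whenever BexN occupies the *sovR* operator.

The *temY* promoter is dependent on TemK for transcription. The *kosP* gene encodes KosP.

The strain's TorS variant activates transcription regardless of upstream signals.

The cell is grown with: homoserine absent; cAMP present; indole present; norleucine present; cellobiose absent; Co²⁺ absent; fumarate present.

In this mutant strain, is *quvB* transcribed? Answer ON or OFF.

Co²⁺ is absent, so BexN is inactive.
Homoserine is absent, so JalC is active.
No repressor is bound and JalC is active, so *sovR* is transcribed.
So SovR is produced and active.
No repressor is bound and SovR is active, so *kosP* is transcribed.
So KosP is produced and active.
Cellobiose is absent, so JovC is inactive.
With repressor KosP bound, *kulP* is not transcribed.
So KulP is not produced.
TorS is constitutively active in this strain.
Norleucine is present, so OxaW is active.
With repressor OxaW bound, *purS* is not transcribed.
So PurS is not produced.
With no repressor bound, *rudT* is transcribed.
So RudT is produced and active.
No repressor is bound and RudT is active, so *quvW* is transcribed.
So QuvW is produced and active.
cAMP is present, so SibW is inactive.
With no repressor bound, *temK* is transcribed.
So TemK is produced and active.
No repressor is bound and TemK is active, so *temY* is transcribed.
So TemY is produced and active.
No repressor is bound and QuvW and TemY are active, so *quvB* is transcribed.

ON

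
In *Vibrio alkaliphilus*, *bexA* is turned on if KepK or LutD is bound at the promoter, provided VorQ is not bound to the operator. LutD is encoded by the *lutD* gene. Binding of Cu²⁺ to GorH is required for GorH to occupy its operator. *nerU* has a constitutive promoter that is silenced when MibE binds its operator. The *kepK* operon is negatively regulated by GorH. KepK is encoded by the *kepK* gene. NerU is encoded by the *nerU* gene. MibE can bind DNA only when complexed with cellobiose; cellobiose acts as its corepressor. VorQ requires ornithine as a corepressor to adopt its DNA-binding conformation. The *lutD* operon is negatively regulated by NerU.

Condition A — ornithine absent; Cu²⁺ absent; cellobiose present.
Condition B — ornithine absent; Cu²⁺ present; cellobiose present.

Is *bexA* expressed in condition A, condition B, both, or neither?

both

Condition A:
Ornithine is absent, so VorQ is inactive.
Cu²⁺ is absent, so GorH is inactive.
With no repressor bound, *kepK* is transcribed.
So KepK is produced and active.
Cellobiose is present, so MibE is active.
With repressor MibE bound, *nerU* is not transcribed.
So NerU is not produced.
With no repressor bound, *lutD* is transcribed.
So LutD is produced and active.
Activator KepK is present, so *bexA* is transcribed.
→ *bexA* is ON in A.
Condition B:
Ornithine is absent, so VorQ is inactive.
Cu²⁺ is present, so GorH is active.
With repressor GorH bound, *kepK* is not transcribed.
So KepK is not produced.
Cellobiose is present, so MibE is active.
With repressor MibE bound, *nerU* is not transcribed.
So NerU is not produced.
With no repressor bound, *lutD* is transcribed.
So LutD is produced and active.
Activator LutD is present, so *bexA* is transcribed.
→ *bexA* is ON in B.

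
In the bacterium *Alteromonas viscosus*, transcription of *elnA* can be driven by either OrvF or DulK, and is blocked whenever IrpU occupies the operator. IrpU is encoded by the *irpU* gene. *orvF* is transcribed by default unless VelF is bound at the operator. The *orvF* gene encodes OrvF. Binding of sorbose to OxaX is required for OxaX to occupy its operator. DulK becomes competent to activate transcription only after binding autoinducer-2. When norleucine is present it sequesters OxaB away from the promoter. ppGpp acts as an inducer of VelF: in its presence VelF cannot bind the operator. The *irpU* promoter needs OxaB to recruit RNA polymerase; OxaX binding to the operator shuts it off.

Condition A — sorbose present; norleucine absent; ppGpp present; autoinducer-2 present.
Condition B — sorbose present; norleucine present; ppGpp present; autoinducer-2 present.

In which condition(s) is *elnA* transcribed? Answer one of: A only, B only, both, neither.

both

Condition A:
Sorbose is present, so OxaX is active.
Norleucine is absent, so OxaB is active.
With repressor OxaX bound, *irpU* is not transcribed.
So IrpU is not produced.
ppGpp is present, so VelF is inactive.
With no repressor bound, *orvF* is transcribed.
So OrvF is produced and active.
Autoinducer-2 is present, so DulK is active.
Activator OrvF is present, so *elnA* is transcribed.
→ *elnA* is ON in A.
Condition B:
Sorbose is present, so OxaX is active.
Norleucine is present, so OxaB is inactive.
With repressor OxaX bound, *irpU* is not transcribed.
So IrpU is not produced.
ppGpp is present, so VelF is inactive.
With no repressor bound, *orvF* is transcribed.
So OrvF is produced and active.
Autoinducer-2 is present, so DulK is active.
Activator OrvF is present, so *elnA* is transcribed.
→ *elnA* is ON in B.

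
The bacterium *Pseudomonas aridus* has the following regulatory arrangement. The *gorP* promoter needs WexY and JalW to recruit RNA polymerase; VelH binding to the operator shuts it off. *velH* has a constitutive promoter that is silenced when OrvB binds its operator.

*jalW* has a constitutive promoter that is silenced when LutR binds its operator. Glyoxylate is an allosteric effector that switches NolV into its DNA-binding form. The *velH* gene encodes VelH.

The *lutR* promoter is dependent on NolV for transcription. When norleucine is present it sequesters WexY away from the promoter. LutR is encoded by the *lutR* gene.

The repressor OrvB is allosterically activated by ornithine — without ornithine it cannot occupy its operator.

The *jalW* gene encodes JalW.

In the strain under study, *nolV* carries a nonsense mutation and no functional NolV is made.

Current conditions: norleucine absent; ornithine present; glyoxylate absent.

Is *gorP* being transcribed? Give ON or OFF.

ON

Ornithine is present, so OrvB is active.
With repressor OrvB bound, *velH* is not transcribed.
So VelH is not produced.
Norleucine is absent, so WexY is active.
NolV is non-functional in this strain, so it has no effect.
Required activator NolV is absent, so *lutR* is not transcribed.
So LutR is not produced.
With no repressor bound, *jalW* is transcribed.
So JalW is produced and active.
No repressor is bound and WexY and JalW are active, so *gorP* is transcribed.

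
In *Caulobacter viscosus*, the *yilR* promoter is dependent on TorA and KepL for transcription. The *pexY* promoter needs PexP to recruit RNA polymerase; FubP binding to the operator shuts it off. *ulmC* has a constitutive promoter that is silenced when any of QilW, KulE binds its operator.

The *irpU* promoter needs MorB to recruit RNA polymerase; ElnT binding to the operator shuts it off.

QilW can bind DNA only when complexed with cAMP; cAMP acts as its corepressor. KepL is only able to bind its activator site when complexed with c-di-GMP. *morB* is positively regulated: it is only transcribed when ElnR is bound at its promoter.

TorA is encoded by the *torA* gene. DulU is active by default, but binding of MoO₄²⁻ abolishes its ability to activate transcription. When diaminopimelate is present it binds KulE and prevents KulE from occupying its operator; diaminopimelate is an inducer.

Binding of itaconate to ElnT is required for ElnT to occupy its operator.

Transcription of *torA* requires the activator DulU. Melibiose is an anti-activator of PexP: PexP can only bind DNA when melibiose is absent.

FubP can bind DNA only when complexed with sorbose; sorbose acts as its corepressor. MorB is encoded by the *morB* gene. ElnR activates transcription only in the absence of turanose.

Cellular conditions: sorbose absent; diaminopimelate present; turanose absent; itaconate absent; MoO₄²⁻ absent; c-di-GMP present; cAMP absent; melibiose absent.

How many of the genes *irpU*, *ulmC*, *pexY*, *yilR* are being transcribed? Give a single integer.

4

Itaconate is absent, so ElnT is inactive.
Turanose is absent, so ElnR is active.
No repressor is bound and ElnR is active, so *morB* is transcribed.
So MorB is produced and active.
No repressor is bound and MorB is active, so *irpU* is transcribed.
→ *irpU* is ON.
cAMP is absent, so QilW is inactive.
Diaminopimelate is present, so KulE is inactive.
With no repressor bound, *ulmC* is transcribed.
→ *ulmC* is ON.
Melibiose is absent, so PexP is active.
Sorbose is absent, so FubP is inactive.
No repressor is bound and PexP is active, so *pexY* is transcribed.
→ *pexY* is ON.
MoO₄²⁻ is absent, so DulU is active.
No repressor is bound and DulU is active, so *torA* is transcribed.
So TorA is produced and active.
c-di-GMP is present, so KepL is active.
No repressor is bound and TorA and KepL are active, so *yilR* is transcribed.
→ *yilR* is ON.
4 of the 4 genes are transcribed.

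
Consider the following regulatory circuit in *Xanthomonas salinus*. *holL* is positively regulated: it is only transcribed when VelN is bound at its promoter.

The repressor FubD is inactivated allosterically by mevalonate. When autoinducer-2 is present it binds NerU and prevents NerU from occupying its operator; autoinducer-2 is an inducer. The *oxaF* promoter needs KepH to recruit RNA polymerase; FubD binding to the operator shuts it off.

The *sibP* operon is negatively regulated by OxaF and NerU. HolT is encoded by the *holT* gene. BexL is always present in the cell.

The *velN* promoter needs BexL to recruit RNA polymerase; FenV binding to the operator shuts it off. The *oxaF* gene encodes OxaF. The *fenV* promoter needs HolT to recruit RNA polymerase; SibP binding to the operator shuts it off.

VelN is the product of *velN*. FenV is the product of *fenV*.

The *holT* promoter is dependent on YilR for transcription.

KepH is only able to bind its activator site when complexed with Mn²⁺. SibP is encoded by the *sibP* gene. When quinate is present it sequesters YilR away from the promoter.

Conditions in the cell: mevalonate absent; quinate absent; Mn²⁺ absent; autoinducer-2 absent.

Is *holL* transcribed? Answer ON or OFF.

Mn²⁺ is absent, so KepH is inactive.
Mevalonate is absent, so FubD is active.
With repressor FubD bound, *oxaF* is not transcribed.
So OxaF is not produced.
Autoinducer-2 is absent, so NerU is active.
With repressor NerU bound, *sibP* is not transcribed.
So SibP is not produced.
Quinate is absent, so YilR is active.
No repressor is bound and YilR is active, so *holT* is transcribed.
So HolT is produced and active.
No repressor is bound and HolT is active, so *fenV* is transcribed.
So FenV is produced and active.
BexL is produced constitutively and is active.
With repressor FenV bound, *velN* is not transcribed.
So VelN is not produced.
Required activator VelN is absent, so *holL* is not transcribed.

OFF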